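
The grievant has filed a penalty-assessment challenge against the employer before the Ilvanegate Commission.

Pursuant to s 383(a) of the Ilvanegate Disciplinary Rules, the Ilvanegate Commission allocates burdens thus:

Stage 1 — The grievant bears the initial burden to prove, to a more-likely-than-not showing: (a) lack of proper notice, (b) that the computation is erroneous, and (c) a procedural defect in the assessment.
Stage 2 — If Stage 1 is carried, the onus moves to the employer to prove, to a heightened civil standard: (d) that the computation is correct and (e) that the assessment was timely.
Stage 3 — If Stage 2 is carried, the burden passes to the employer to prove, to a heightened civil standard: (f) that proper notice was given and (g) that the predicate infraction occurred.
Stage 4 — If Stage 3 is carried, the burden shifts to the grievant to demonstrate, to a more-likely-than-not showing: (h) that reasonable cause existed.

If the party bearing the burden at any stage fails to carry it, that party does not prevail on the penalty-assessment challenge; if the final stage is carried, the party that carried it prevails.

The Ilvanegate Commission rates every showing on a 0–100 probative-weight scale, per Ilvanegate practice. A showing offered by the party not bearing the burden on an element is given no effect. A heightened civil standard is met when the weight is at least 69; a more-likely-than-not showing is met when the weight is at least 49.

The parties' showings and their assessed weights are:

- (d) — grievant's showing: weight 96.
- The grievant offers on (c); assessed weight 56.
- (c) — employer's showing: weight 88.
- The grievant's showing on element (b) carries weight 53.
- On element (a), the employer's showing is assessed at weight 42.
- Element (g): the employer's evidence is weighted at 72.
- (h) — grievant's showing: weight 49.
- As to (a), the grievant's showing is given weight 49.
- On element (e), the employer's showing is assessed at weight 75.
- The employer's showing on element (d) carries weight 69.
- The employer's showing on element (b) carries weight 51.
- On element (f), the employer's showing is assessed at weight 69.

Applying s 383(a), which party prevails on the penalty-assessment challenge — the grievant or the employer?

grievant

Stage 1 (grievant, a more-likely-than-not showing, weight is at least 49): (a) 49 (employer's 42 disregarded) ≥ 49 — meets; (b) 53 (employer's 51 disregarded) ≥ 49 — meets; (c) 56 (employer's 88 disregarded) ≥ 49 — meets.
  Stage 1 carried; the burden shifts to the employer.
Stage 2 (employer, a heightened civil standard, weight is at least 69): (d) 69 (grievant's 96 disregarded) ≥ 69 — meets; (e) 75 ≥ 69 — meets.
  Stage 2 is satisfied; the employer continues to bear the burden.
Stage 3 (employer, a heightened civil standard, weight is at least 69): (f) 69 ≥ 69 — meets; (g) 72 ≥ 69 — meets.
  Stage 3 carried; the burden shifts to the grievant.
Stage 4 (grievant, a more-likely-than-not showing, weight is at least 49): (h) 49 ≥ 49 — meets.
  All elements met at the final stage.
All stages carried — the grievant prevails.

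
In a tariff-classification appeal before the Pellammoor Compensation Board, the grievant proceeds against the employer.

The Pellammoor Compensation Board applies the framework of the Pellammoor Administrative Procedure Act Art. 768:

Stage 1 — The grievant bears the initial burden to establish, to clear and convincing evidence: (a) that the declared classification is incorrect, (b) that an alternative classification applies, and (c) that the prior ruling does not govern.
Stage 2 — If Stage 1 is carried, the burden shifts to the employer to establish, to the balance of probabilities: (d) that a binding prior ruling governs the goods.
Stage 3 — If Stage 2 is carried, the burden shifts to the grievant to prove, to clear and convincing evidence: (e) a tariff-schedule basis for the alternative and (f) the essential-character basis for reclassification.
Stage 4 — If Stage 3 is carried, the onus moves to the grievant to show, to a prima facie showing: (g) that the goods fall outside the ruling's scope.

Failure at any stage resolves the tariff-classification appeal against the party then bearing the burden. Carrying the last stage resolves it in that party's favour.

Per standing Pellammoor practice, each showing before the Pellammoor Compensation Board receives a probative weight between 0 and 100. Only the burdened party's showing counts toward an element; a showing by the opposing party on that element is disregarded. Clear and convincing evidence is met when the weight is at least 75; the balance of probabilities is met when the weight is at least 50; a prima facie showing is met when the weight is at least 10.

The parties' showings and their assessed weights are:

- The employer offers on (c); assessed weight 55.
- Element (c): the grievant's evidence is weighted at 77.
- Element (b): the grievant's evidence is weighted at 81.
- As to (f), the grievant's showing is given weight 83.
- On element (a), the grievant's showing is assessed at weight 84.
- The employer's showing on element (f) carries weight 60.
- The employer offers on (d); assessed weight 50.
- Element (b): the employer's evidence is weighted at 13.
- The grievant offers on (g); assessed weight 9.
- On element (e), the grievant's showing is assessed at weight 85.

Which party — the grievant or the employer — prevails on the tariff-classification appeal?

employer

Stage 1 (grievant, clear and convincing evidence, weight is at least 75): (a) 84 ≥ 75 — meets; (b) 81 (employer's 13 disregarded) ≥ 75 — meets; (c) 77 (employer's 55 disregarded) ≥ 75 — meets.
  Stage 1 carried; the burden shifts to the employer.
Stage 2 (employer, the balance of probabilities, weight is at least 50): (d) 50 ≥ 50 — meets.
  The employer carries Stage 2; the grievant now bears the burden.
Stage 3 (grievant, clear and convincing evidence, weight is at least 75): (e) 85 ≥ 75 — meets; (f) 83 (employer's 60 disregarded) ≥ 75 — meets.
  Stage 3 carried; the burden remains with the grievant.
Stage 4 (grievant, a prima facie showing, weight is at least 10): (g) 9 < 10 — fails.
  The grievant does not carry Stage 4.
So the employer prevails.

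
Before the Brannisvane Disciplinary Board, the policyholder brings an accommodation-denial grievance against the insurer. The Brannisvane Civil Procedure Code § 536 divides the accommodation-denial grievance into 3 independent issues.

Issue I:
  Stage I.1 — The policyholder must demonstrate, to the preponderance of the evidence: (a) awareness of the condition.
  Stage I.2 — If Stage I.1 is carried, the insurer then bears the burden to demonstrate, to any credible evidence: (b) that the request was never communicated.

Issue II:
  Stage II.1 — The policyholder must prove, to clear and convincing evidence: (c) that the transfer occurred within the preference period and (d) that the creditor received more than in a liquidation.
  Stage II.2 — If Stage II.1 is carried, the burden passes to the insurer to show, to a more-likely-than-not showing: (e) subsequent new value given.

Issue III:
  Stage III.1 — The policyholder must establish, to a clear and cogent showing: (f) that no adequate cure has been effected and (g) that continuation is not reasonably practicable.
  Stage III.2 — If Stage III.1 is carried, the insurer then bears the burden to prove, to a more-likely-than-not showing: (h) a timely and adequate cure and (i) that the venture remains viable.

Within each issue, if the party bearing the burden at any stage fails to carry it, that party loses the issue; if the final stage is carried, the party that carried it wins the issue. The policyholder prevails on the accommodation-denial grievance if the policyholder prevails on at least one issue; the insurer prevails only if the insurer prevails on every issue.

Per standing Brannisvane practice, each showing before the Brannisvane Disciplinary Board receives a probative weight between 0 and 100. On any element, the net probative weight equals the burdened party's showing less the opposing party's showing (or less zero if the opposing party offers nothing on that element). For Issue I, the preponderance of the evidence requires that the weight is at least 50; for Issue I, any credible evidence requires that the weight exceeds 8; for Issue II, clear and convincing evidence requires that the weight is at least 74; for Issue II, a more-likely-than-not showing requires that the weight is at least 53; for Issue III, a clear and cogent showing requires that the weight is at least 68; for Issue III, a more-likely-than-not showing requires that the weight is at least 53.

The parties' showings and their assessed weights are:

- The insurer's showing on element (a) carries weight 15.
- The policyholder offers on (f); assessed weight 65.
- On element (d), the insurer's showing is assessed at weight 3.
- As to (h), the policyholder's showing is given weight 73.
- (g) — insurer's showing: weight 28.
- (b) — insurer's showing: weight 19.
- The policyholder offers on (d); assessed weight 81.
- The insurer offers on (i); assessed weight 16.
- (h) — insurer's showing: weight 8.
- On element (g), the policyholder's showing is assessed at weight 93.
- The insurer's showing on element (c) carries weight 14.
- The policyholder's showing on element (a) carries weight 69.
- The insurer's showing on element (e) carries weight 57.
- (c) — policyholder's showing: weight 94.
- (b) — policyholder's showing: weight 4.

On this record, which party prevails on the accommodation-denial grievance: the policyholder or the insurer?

insurer

— Issue I —
Stage I.1 (policyholder, the preponderance of the evidence, weight is at least 50): (a) net 69−15=54 ≥ 50 — meets.
  Stage I.1 carried; the burden shifts to the insurer.
Stage I.2 (insurer, any credible evidence, weight exceeds 8): (b) net 19−4=15 > 8 — meets.
  All elements met at the final stage.
With every stage satisfied, the insurer prevails on this issue.
— Issue II —
Stage II.1 — burden on policyholder; standard: clear and convincing evidence (weight is at least 74).
    (c): 94 − 14 = 80 ≥ 74 [met]
    (d): 81 − 3 = 78 ≥ 74 [met]
  Stage II.1 carried; the burden shifts to the insurer.
Stage II.2 — burden on insurer; standard: a more-likely-than-not showing (weight is at least 53).
    (e): 57 ≥ 53 [met]
  Stage II.2 carried; the final stage is satisfied.
Every stage carried; the insurer prevails on this issue.
— Issue III —
Stage III.1 (policyholder, a clear and cogent showing, weight is at least 68): (f) 65 < 68 — fails; (g) net 93−28=65 < 68 — fails.
  The policyholder does not carry Stage III.1.
The analysis ends at Stage III.1; the insurer prevails on this issue.
Per-issue: Issue I → insurer; Issue II → insurer; Issue III → insurer. The policyholder must prevail on at least one issue; overall, the insurer prevails.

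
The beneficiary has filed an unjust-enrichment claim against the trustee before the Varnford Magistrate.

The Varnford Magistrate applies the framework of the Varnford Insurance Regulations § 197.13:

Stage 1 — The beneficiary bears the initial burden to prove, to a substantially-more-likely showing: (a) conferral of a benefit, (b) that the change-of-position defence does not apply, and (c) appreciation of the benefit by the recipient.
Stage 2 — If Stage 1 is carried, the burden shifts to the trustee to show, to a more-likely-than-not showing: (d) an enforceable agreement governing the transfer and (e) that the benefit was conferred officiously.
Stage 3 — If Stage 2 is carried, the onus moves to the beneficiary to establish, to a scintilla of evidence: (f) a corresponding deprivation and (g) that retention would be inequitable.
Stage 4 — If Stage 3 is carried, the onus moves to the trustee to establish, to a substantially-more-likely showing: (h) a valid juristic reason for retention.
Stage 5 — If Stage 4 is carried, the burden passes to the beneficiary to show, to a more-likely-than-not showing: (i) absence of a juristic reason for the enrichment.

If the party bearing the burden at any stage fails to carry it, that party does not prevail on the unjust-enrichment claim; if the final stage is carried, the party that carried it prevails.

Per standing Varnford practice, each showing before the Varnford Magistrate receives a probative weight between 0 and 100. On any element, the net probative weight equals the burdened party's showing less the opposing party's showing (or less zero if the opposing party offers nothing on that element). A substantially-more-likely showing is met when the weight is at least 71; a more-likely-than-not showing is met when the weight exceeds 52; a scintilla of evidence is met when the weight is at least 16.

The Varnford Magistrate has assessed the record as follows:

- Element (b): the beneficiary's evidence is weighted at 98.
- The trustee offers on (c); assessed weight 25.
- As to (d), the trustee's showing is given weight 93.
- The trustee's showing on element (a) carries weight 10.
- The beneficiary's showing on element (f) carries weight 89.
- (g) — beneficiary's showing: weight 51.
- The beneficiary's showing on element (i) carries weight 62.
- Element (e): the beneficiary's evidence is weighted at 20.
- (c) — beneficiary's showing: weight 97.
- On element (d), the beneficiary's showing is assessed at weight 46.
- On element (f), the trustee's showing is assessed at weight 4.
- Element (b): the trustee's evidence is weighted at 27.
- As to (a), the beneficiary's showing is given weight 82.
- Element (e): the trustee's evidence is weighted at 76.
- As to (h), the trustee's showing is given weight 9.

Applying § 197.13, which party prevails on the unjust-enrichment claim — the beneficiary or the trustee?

beneficiary

Stage 1 (beneficiary, a substantially-more-likely showing, weight is at least 71): (a) net 82−10=72 ≥ 71 — meets; (b) net 98−27=71 ≥ 71 — meets; (c) net 97−25=72 ≥ 71 — meets.
  The beneficiary carries Stage 1; the trustee now bears the burden.
Stage 2 (trustee, a more-likely-than-not showing, weight exceeds 52): (d) net 93−46=47 ≤ 52 — fails; (e) net 76−20=56 > 52 — meets.
  Not every element is met, so the trustee fails to carry Stage 2.
So the beneficiary prevails.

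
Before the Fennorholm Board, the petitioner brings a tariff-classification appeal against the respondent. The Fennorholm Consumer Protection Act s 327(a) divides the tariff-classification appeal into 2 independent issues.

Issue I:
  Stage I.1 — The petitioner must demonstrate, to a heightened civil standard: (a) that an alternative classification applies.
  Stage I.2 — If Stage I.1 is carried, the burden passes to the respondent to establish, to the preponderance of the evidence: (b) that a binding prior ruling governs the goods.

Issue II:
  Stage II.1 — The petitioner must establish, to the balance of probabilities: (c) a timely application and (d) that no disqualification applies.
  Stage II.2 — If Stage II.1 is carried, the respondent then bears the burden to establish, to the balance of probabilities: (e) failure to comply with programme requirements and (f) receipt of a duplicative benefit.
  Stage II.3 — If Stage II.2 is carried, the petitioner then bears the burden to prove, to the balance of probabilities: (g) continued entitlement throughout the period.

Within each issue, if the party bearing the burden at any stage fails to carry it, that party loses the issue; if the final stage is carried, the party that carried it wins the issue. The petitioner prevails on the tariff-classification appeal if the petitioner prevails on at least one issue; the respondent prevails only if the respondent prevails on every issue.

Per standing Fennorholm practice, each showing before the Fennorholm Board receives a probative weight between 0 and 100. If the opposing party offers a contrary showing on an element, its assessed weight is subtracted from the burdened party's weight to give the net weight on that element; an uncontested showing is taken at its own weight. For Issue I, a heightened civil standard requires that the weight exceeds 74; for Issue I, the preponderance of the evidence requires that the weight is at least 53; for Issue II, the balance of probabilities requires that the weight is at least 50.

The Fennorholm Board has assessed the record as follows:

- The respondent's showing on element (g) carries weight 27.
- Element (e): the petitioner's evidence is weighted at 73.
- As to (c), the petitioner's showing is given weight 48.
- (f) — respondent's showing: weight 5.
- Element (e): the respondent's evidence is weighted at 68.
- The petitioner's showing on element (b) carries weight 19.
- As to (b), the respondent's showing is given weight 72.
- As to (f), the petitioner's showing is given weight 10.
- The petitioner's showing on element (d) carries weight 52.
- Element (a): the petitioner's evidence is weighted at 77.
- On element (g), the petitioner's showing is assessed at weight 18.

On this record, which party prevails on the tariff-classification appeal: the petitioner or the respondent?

— Issue I —
Stage I.1 (petitioner, a heightened civil standard, weight exceeds 74): (a) 77 > 74 — meets.
  Stage I.1 carried; the burden shifts to the respondent.
Stage I.2 (respondent, the preponderance of the evidence, weight is at least 53): (b) net 72−19=53 ≥ 53 — meets.
  The respondent carries the last stage.
With every stage satisfied, the respondent prevails on this issue.
— Issue II —
Stage II.1 — burden on petitioner; standard: the balance of probabilities (weight is at least 50).
    (c): 48 < 50 [not met]
    (d): 52 ≥ 50 [met]
  Not every element is met, so the petitioner fails to carry Stage II.1.
The respondent prevails on this issue.
Per-issue: Issue I → respondent; Issue II → respondent. The petitioner must prevail on at least one issue; overall, the respondent prevails.

respondent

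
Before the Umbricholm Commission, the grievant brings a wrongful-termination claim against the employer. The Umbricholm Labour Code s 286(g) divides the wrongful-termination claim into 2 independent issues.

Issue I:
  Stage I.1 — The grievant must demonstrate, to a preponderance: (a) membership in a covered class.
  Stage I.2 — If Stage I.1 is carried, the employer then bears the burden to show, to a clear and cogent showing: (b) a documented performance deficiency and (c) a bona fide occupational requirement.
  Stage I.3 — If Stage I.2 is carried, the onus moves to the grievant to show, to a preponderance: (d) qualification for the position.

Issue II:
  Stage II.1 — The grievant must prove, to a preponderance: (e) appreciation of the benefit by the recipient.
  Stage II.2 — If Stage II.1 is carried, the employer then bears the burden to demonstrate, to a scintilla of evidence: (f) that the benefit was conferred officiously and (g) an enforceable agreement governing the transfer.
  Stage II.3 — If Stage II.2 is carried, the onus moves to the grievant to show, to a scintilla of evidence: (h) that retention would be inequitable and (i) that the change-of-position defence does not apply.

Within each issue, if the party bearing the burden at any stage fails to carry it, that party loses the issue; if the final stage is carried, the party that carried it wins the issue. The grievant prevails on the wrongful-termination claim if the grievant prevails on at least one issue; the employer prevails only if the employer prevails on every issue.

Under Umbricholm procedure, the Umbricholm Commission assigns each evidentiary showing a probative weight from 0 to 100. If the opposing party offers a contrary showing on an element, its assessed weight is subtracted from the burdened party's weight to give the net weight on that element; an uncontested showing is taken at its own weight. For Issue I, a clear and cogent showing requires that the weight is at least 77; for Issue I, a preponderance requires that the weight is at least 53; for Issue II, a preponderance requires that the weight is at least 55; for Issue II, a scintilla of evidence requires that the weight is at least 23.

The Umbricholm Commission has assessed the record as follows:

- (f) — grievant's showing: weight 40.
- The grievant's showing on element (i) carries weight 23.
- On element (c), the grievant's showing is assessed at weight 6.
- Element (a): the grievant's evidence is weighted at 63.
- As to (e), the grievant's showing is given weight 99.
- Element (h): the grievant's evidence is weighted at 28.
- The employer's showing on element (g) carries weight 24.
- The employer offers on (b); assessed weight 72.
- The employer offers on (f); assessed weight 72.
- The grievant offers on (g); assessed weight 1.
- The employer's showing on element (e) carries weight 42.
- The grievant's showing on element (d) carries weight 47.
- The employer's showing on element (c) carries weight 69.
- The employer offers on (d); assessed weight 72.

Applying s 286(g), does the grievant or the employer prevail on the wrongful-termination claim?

grievant

— Issue I —
Stage I.1 (grievant, a preponderance, weight is at least 53): (a) 63 ≥ 53 — meets.
  Stage I.1 carried; the burden shifts to the employer.
Stage I.2 (employer, a clear and cogent showing, weight is at least 77): (b) 72 < 77 — fails; (c) net 69−6=63 < 77 — fails.
  Not every element is met, so the employer fails to carry Stage I.2.
So the grievant prevails on this issue.
— Issue II —
At Stage II.1 the grievant must meet a preponderance (weight is at least 55): on (e) the weight is 99 less the opposing 42 gives net 57, which does reach 55, so (e) meets the standard.
  All elements met. The burden passes to the employer.
At Stage II.2 the employer must meet a scintilla of evidence (weight is at least 23): on (f) the weight is 72 less the opposing 40 gives net 32, which does reach 23, so (f) meets the standard; on (g) the weight is 24 less the opposing 1 gives net 23, ≥ 23, so (g) meets the standard.
  Stage II.2 carried; the burden shifts to the grievant.
At Stage II.3 the grievant must meet a scintilla of evidence (weight is at least 23): on (h) the weight is 28, which does reach 23, so (h) meets the standard; on (i) the weight is 23, which does reach 23, so (i) meets the standard.
  The grievant carries the last stage.
Every stage carried; the grievant prevails on this issue.
Per-issue: Issue I → grievant; Issue II → grievant. The grievant must prevail on at least one issue; overall, the grievant prevails.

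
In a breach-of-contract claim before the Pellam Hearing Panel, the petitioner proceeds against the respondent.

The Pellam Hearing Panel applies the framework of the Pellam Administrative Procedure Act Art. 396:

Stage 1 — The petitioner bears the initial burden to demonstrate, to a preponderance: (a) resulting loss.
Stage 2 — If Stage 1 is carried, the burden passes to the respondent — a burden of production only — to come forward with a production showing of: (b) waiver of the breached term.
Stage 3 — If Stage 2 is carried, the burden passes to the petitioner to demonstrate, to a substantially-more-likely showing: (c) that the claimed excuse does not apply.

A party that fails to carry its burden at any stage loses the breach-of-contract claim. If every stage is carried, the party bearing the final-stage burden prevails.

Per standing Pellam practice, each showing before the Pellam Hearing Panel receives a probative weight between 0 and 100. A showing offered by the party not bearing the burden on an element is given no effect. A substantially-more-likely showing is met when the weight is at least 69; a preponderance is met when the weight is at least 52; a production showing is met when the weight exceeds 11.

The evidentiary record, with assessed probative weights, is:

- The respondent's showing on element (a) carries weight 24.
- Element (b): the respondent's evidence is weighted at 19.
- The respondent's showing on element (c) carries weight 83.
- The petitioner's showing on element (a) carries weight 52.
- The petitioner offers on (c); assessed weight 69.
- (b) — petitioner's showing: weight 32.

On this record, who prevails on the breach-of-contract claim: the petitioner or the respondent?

petitioner

Stage 1 (petitioner, a preponderance, weight is at least 52): (a) 52 (respondent's 24 disregarded) ≥ 52 — meets.
  All elements met. The burden passes to the respondent.
Stage 2 (respondent, a production showing, weight exceeds 11): (b) 19 (petitioner's 32 disregarded) > 11 — meets.
  All elements met. The burden passes to the petitioner.
Stage 3 (petitioner, a substantially-more-likely showing, weight is at least 69): (c) 69 (respondent's 83 disregarded) ≥ 69 — meets.
  The petitioner carries the last stage.
All stages carried — the petitioner prevails.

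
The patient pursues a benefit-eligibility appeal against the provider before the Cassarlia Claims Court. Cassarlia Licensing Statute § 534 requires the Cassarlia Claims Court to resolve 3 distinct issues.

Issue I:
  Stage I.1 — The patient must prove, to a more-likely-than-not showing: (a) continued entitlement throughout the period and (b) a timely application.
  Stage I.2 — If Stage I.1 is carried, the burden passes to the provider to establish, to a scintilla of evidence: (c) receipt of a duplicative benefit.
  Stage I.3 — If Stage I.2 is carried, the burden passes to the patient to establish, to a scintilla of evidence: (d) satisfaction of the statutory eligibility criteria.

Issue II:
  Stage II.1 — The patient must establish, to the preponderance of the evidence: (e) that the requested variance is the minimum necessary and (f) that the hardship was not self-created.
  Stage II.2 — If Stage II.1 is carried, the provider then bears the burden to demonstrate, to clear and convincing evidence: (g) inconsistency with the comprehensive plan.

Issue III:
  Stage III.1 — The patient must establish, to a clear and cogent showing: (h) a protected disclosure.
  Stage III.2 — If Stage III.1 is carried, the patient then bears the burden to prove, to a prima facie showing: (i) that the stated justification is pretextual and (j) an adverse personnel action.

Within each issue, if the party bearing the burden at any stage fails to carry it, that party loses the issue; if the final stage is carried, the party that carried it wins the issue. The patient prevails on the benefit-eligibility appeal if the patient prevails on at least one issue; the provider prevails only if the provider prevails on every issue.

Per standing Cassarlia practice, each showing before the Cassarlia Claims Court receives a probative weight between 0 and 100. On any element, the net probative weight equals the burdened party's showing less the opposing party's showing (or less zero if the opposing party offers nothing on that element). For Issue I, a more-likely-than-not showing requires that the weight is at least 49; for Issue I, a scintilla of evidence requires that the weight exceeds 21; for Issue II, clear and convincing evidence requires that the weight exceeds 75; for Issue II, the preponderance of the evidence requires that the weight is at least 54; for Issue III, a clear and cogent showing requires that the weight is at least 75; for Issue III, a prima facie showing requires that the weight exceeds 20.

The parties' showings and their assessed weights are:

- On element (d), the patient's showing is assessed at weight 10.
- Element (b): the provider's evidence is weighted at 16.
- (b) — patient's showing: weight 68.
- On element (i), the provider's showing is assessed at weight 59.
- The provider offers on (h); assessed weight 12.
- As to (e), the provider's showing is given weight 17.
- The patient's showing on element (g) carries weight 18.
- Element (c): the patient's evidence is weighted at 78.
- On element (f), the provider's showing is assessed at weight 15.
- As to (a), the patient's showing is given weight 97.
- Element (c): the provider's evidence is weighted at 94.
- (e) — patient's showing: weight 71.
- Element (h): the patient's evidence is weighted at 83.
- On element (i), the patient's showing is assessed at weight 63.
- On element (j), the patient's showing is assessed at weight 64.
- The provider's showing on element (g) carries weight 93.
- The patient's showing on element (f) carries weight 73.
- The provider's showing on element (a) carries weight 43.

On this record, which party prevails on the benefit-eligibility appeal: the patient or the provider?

patient

— Issue I —
Stage I.1 (patient, a more-likely-than-not showing, weight is at least 49): (a) net 97−43=54 ≥ 49 — meets; (b) net 68−16=52 ≥ 49 — meets.
  Stage I.1 carried; the burden shifts to the provider.
Stage I.2 (provider, a scintilla of evidence, weight exceeds 21): (c) net 94−78=16 ≤ 21 — fails.
  The provider does not carry Stage I.2.
The analysis ends at Stage I.2; the patient prevails on this issue.
— Issue II —
Stage II.1 — burden on patient; standard: the preponderance of the evidence (weight is at least 54).
    (e): 71 − 17 = 54 ≥ 54 [met]
    (f): 73 − 15 = 58 ≥ 54 [met]
  The patient carries Stage II.1; the provider now bears the burden.
Stage II.2 — burden on provider; standard: clear and convincing evidence (weight exceeds 75).
    (g): 93 − 18 = 75 ≤ 75 [not met]
  Stage II.2 not carried; the provider fails its burden.
The patient prevails on this issue.
— Issue III —
Stage III.1 — burden on patient; standard: a clear and cogent showing (weight is at least 75).
    (h): 83 − 12 = 71 < 75 [not met]
  Not every element is met, so the patient fails to carry Stage III.1.
The analysis ends at Stage III.1; the provider prevails on this issue.
Per-issue: Issue I → patient; Issue II → patient; Issue III → provider. The patient must prevail on at least one issue; overall, the patient prevails.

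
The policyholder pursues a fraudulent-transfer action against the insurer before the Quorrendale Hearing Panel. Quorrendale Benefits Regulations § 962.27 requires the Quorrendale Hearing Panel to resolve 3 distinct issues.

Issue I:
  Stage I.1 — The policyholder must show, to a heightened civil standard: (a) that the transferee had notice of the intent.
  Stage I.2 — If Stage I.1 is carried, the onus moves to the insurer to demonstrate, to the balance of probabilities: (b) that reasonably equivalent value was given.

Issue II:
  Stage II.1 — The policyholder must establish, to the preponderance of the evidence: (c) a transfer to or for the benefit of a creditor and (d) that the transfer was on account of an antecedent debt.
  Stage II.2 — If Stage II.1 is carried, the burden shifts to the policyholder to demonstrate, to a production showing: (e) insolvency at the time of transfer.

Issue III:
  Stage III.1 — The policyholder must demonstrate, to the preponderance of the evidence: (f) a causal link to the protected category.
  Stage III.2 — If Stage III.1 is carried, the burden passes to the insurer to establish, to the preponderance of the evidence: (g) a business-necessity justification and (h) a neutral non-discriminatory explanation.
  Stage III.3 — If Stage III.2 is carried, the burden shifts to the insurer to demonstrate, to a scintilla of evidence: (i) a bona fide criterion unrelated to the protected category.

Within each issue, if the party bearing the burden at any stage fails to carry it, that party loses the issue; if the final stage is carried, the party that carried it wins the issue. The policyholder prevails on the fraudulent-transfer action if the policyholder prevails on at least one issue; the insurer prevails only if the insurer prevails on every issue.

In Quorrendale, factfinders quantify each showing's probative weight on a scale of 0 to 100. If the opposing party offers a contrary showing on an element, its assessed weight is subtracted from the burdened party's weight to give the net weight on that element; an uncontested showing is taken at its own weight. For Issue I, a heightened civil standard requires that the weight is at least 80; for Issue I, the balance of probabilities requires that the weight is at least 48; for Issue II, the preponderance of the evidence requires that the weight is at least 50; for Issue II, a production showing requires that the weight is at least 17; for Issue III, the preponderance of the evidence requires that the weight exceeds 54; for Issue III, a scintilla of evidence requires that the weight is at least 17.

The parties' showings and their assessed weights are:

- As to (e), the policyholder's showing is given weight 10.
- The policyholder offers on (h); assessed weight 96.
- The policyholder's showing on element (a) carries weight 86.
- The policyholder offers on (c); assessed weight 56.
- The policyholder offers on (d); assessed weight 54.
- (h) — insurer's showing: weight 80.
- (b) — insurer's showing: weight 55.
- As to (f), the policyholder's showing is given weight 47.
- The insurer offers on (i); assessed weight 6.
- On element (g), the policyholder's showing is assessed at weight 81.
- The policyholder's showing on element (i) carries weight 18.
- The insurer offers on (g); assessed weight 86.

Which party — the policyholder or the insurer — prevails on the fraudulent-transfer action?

— Issue I —
At Stage I.1 the policyholder must meet a heightened civil standard (weight is at least 80): on (a) the weight is 86, which does reach 80, so (a) meets the standard.
  Stage I.1 is satisfied; the onus moves to the insurer.
At Stage I.2 the insurer must meet the balance of probabilities (weight is at least 48): on (b) the weight is 55, ≥ 48, so (b) meets the standard.
  The insurer carries the last stage.
Every stage carried; the insurer prevails on this issue.
— Issue II —
Stage II.1 — burden on policyholder; standard: the preponderance of the evidence (weight is at least 50).
    (c): 56 ≥ 50 [met]
    (d): 54 ≥ 50 [met]
  Stage II.1 carried; the burden remains with the policyholder.
Stage II.2 — burden on policyholder; standard: a production showing (weight is at least 17).
    (e): 10 < 17 [not met]
  The policyholder does not carry Stage II.2.
The insurer prevails on this issue.
— Issue III —
Stage III.1 (policyholder, the preponderance of the evidence, weight exceeds 54): (f) 47 ≤ 54 — fails.
  Not every element is met, so the policyholder fails to carry Stage III.1.
The insurer prevails on this issue.
Per-issue: Issue I → insurer; Issue II → insurer; Issue III → insurer. The policyholder must prevail on at least one issue; overall, the insurer prevails.

insurer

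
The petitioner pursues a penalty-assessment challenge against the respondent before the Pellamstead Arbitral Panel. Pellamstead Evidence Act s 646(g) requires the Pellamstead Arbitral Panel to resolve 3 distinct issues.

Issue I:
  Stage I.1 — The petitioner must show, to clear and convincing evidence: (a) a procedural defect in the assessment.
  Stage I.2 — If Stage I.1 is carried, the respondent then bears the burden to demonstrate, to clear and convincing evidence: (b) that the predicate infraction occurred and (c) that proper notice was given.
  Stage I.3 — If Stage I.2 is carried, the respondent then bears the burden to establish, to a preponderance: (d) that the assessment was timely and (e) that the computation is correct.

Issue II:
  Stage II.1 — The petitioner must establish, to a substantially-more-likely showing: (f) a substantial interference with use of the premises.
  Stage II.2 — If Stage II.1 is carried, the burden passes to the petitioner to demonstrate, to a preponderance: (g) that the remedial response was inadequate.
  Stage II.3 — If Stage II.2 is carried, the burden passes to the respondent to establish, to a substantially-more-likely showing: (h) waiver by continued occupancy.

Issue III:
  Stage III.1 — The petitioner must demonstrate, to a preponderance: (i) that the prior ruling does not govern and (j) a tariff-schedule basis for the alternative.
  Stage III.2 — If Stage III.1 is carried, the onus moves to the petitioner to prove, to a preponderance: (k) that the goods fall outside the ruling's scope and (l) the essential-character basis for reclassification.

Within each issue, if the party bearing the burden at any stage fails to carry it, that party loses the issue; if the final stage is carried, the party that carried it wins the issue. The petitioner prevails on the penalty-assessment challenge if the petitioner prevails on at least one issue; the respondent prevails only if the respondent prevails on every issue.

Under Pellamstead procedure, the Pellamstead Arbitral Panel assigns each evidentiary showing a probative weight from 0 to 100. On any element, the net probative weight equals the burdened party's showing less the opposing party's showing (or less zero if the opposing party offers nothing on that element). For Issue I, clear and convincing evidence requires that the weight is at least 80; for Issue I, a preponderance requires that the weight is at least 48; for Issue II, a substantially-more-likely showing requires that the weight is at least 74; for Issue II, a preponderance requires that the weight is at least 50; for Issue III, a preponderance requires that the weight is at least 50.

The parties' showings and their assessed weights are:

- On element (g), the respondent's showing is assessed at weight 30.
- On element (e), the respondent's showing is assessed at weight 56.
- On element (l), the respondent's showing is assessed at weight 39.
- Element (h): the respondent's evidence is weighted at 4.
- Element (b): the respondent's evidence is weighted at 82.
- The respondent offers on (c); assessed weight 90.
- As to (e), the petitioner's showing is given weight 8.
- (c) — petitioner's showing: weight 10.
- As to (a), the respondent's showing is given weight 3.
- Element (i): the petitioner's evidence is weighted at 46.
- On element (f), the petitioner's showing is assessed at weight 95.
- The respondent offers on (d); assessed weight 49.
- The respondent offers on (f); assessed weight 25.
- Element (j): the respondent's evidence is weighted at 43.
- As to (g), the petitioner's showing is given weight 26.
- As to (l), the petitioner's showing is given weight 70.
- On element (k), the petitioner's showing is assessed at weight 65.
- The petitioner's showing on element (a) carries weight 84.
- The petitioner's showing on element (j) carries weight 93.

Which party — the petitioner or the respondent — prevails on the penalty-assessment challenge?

respondent

— Issue I —
At Stage I.1 the petitioner must meet clear and convincing evidence (weight is at least 80): on (a) the weight is 84 less the opposing 3 gives net 81, which does reach 80, so (a) meets the standard.
  All elements met. The burden passes to the respondent.
At Stage I.2 the respondent must meet clear and convincing evidence (weight is at least 80): on (b) the weight is 82, ≥ 80, so (b) meets the standard; on (c) the weight is 90 less the opposing 10 gives net 80, ≥ 80, so (c) meets the standard.
  Stage I.2 is satisfied; the respondent continues to bear the burden.
At Stage I.3 the respondent must meet a preponderance (weight is at least 48): on (d) the weight is 49, which does reach 48, so (d) meets the standard; on (e) the weight is 56 less the opposing 8 gives net 48, which does reach 48, so (e) meets the standard.
  The respondent carries the last stage.
All stages carried — the respondent prevails on this issue.
— Issue II —
At Stage II.1 the petitioner must meet a substantially-more-likely showing (weight is at least 74): on (f) the weight is 95 less the opposing 25 gives net 70, which does not reach 74, so (f) does not meet the standard.
  The petitioner does not carry Stage II.1.
The respondent prevails on this issue.
— Issue III —
Stage III.1 (petitioner, a preponderance, weight is at least 50): (i) 46 < 50 — fails; (j) net 93−43=50 ≥ 50 — meets.
  The petitioner does not carry Stage III.1.
The analysis ends at Stage III.1; the respondent prevails on this issue.
Per-issue: Issue I → respondent; Issue II → respondent; Issue III → respondent. The petitioner must prevail on at least one issue; overall, the respondent prevails.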